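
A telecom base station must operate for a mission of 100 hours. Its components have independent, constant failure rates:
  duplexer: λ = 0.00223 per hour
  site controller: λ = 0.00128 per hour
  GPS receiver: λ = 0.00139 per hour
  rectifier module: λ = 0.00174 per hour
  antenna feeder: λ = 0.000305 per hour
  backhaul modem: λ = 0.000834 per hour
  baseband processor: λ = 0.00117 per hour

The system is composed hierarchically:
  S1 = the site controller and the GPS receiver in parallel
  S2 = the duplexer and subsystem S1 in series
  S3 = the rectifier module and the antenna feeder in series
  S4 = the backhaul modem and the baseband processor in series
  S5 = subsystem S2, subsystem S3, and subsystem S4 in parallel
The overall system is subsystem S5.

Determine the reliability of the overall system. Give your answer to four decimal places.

R(duplexer) = exp(−0.00223 × 100) = 0.800115
R(site controller) = exp(−0.00128 × 100) = 0.879853
R(GPS receiver) = exp(−0.00139 × 100) = 0.870228
R(rectifier module) = exp(−0.00174 × 100) = 0.840297
R(antenna feeder) = exp(−0.000305 × 100) = 0.969960
R(backhaul modem) = exp(−0.000834 × 100) = 0.919983
R(baseband processor) = exp(−0.00117 × 100) = 0.889585
Parallel (site controller and GPS receiver): 1 − (1 − 0.879853)(1 − 0.870228) = 0.984408
Series (duplexer and [0.984408]): 0.800115 × 0.984408 = 0.787640
Series (rectifier module and antenna feeder): 0.840297 × 0.969960 = 0.815054
Series (backhaul modem and baseband processor): 0.919983 × 0.889585 = 0.818403
Parallel ([0.787640], [0.815054], and [0.818403]): 1 − (1 − 0.787640)(1 − 0.815054)(1 − 0.818403) = 0.9929

0.9929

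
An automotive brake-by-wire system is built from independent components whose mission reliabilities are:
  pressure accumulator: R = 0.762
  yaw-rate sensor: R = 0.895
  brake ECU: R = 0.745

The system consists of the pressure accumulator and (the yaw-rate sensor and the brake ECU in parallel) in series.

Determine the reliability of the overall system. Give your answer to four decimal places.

Parallel (yaw-rate sensor and brake ECU): 1 − (1 − 0.895000)(1 − 0.745000) = 0.973225
Series (pressure accumulator and [0.973225]): 0.762000 × 0.973225 = 0.7416

0.7416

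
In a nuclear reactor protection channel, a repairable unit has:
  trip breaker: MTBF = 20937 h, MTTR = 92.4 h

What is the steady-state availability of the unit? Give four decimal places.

0.9956

A(trip breaker) = MTBF/(MTBF+MTTR) = 20937/(20937+92.4) = 0.9956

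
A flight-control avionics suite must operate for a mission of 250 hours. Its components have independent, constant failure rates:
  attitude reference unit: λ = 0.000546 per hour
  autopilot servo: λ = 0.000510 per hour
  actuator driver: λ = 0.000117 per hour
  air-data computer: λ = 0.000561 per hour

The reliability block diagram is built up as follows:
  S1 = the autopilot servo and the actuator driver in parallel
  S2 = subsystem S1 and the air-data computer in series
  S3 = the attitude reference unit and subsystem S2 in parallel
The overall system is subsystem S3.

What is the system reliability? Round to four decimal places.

R(attitude reference unit) = exp(−0.000546 × 250) = 0.872406
R(autopilot servo) = exp(−0.000510 × 250) = 0.880293
R(actuator driver) = exp(−0.000117 × 250) = 0.971174
R(air-data computer) = exp(−0.000561 × 250) = 0.869141
Parallel (autopilot servo and actuator driver): 1 − (1 − 0.880293)(1 − 0.971174) = 0.996549
Series ([0.996549] and air-data computer): 0.996549 × 0.869141 = 0.866142
Parallel (attitude reference unit and [0.866142]): 1 − (1 − 0.872406)(1 − 0.866142) = 0.9829

0.9829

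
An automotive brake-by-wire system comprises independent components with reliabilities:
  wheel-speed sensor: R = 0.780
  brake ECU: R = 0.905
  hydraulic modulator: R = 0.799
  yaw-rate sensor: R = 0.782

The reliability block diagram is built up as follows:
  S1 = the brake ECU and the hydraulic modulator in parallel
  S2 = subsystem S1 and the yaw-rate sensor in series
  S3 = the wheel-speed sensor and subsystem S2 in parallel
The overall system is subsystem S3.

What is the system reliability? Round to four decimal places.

0.9488

Parallel (brake ECU and hydraulic modulator): 1 − (1 − 0.905000)(1 − 0.799000) = 0.980905
Series ([0.980905] and yaw-rate sensor): 0.980905 × 0.782000 = 0.767068
Parallel (wheel-speed sensor and [0.767068]): 1 − (1 − 0.780000)(1 − 0.767068) = 0.9488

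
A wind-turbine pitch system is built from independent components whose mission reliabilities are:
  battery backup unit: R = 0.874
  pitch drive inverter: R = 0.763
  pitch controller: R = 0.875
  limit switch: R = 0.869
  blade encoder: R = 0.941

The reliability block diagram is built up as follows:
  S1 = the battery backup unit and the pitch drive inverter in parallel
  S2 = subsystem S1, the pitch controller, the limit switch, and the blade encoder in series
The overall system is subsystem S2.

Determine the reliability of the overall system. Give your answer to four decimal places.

0.6941

Parallel (battery backup unit and pitch drive inverter): 1 − (1 − 0.874000)(1 − 0.763000) = 0.970138
Series ([0.970138], pitch controller, limit switch, and blade encoder): 0.970138 × 0.875000 × 0.869000 × 0.941000 = 0.6941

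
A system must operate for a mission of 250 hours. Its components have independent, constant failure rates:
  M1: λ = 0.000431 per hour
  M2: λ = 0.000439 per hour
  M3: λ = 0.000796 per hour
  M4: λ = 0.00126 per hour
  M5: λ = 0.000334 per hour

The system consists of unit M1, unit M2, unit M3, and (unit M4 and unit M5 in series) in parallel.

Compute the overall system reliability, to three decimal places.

0.999

R(M1) = exp(−0.000431 × 250) = 0.89785
R(M2) = exp(−0.000439 × 250) = 0.89606
R(M3) = exp(−0.000796 × 250) = 0.81955
R(M4) = exp(−0.00126 × 250) = 0.72979
R(M5) = exp(−0.000334 × 250) = 0.91989
Series (M4 and M5): 0.72979 × 0.91989 = 0.67133
Parallel (M1, M2, M3, and [0.67133]): 1 − (1 − 0.89785)(1 − 0.89606)(1 − 0.81955)(1 − 0.67133) = 0.999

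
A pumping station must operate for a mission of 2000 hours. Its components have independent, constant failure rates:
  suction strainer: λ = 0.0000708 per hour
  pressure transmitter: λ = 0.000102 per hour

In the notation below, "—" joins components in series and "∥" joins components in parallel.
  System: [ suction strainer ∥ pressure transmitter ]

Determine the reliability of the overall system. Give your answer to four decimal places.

0.9756

R(suction strainer) = exp(−0.0000708 × 2000) = 0.867968
R(pressure transmitter) = exp(−0.000102 × 2000) = 0.815462
Parallel (suction strainer and pressure transmitter): 1 − (1 − 0.867968)(1 − 0.815462) = 0.9756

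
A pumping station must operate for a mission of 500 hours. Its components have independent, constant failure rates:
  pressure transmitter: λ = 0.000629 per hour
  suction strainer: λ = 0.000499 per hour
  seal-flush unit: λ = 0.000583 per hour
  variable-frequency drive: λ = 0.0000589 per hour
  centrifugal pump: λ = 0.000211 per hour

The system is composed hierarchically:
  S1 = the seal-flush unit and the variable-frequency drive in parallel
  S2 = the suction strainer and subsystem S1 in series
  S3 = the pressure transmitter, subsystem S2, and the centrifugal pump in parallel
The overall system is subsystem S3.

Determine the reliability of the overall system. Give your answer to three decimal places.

0.994

R(pressure transmitter) = exp(−0.000629 × 500) = 0.73015
R(suction strainer) = exp(−0.000499 × 500) = 0.77919
R(seal-flush unit) = exp(−0.000583 × 500) = 0.74714
R(variable-frequency drive) = exp(−0.0000589 × 500) = 0.97098
R(centrifugal pump) = exp(−0.000211 × 500) = 0.89987
Parallel (seal-flush unit and variable-frequency drive): 1 − (1 − 0.74714)(1 − 0.97098) = 0.99266
Series (suction strainer and [0.99266]): 0.77919 × 0.99266 = 0.77347
Parallel (pressure transmitter, [0.77347], and centrifugal pump): 1 − (1 − 0.73015)(1 − 0.77347)(1 − 0.89987) = 0.994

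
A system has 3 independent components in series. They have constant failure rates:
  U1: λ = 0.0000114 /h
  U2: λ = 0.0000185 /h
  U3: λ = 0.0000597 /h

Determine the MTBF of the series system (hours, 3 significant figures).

11200

Series of exponential components: λ_sys = Σ λ_i
λ_sys = 0.0000114 + 0.0000185 + 0.0000597 = 8.9600e-05 /h
MTBF = 1 / λ_sys = 11200 h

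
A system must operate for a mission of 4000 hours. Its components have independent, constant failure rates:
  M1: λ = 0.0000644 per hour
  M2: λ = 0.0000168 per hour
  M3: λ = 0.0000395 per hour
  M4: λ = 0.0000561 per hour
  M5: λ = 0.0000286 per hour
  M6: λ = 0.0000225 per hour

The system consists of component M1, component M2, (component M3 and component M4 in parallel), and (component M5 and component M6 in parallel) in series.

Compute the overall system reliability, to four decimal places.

0.6949

R(M1) = exp(−0.0000644 × 4000) = 0.772904
R(M2) = exp(−0.0000168 × 4000) = 0.935008
R(M3) = exp(−0.0000395 × 4000) = 0.853850
R(M4) = exp(−0.0000561 × 4000) = 0.798995
R(M5) = exp(−0.0000286 × 4000) = 0.891901
R(M6) = exp(−0.0000225 × 4000) = 0.913931
Parallel (M3 and M4): 1 − (1 − 0.853850)(1 − 0.798995) = 0.970623
Parallel (M5 and M6): 1 − (1 − 0.891901)(1 − 0.913931) = 0.990696
Series (M1, M2, [0.970623], and [0.990696]): 0.772904 × 0.935008 × 0.970623 × 0.990696 = 0.6949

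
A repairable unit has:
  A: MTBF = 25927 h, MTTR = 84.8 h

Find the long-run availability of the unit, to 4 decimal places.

A(A) = MTBF/(MTBF+MTTR) = 25927/(25927+84.8) = 0.9967

0.9967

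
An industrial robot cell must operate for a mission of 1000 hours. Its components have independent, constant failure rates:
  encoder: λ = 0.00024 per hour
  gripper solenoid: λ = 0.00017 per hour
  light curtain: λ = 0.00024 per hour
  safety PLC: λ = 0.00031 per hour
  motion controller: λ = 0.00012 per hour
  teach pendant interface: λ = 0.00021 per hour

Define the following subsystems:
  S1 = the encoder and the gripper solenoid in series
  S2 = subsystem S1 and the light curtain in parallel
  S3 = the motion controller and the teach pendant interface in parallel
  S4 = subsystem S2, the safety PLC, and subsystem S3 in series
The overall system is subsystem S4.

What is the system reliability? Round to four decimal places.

R(encoder) = exp(−0.00024 × 1000) = 0.786628
R(gripper solenoid) = exp(−0.00017 × 1000) = 0.843665
R(light curtain) = exp(−0.00024 × 1000) = 0.786628
R(safety PLC) = exp(−0.00031 × 1000) = 0.733447
R(motion controller) = exp(−0.00012 × 1000) = 0.886920
R(teach pendant interface) = exp(−0.00021 × 1000) = 0.810584
Series (encoder and gripper solenoid): 0.786628 × 0.843665 = 0.663651
Parallel ([0.663651] and light curtain): 1 − (1 − 0.663651)(1 − 0.786628) = 0.928233
Parallel (motion controller and teach pendant interface): 1 − (1 − 0.886920)(1 − 0.810584) = 0.978581
Series ([0.928233], safety PLC, and [0.978581]): 0.928233 × 0.733447 × 0.978581 = 0.6662

0.6662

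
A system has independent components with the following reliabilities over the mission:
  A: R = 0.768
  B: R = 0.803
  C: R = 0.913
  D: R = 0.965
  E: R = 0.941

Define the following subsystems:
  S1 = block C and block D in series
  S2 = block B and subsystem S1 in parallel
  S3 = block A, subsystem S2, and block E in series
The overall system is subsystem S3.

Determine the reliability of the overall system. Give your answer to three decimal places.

Series (C and D): 0.91300 × 0.96500 = 0.88105
Parallel (B and [0.88105]): 1 − (1 − 0.80300)(1 − 0.88105) = 0.97657
Series (A, [0.97657], and E): 0.76800 × 0.97657 × 0.94100 = 0.706

0.706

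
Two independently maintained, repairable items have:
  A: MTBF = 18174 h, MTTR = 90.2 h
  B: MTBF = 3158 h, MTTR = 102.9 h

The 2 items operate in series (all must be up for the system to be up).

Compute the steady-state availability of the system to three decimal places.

A(A) = MTBF/(MTBF+MTTR) = 18174/(18174+90.2) = 0.995061
A(B) = MTBF/(MTBF+MTTR) = 3158/(3158+102.9) = 0.968444
Series availability: 0.995061 × 0.968444 = 0.964

0.964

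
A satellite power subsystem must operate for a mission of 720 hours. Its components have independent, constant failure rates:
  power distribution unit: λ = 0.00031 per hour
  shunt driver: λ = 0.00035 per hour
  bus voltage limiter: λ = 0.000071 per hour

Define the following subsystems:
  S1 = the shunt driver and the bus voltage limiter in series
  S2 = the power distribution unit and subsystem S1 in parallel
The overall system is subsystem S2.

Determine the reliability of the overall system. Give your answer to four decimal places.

0.9477

R(power distribution unit) = exp(−0.00031 × 720) = 0.799955
R(shunt driver) = exp(−0.00035 × 720) = 0.777245
R(bus voltage limiter) = exp(−0.000071 × 720) = 0.950165
Series (shunt driver and bus voltage limiter): 0.777245 × 0.950165 = 0.738511
Parallel (power distribution unit and [0.738511]): 1 − (1 − 0.799955)(1 − 0.738511) = 0.9477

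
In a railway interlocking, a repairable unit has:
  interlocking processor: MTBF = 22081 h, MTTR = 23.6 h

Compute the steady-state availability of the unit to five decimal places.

0.99893

A(interlocking processor) = MTBF/(MTBF+MTTR) = 22081/(22081+23.6) = 0.99893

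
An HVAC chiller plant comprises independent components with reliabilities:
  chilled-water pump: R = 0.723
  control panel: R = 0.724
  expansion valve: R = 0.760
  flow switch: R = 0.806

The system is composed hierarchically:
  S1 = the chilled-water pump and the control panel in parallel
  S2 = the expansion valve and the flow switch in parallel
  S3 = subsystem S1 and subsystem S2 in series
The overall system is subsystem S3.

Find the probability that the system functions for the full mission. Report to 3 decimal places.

0.881

Parallel (chilled-water pump and control panel): 1 − (1 − 0.72300)(1 − 0.72400) = 0.92355
Parallel (expansion valve and flow switch): 1 − (1 − 0.76000)(1 − 0.80600) = 0.95344
Series ([0.92355] and [0.95344]): 0.92355 × 0.95344 = 0.881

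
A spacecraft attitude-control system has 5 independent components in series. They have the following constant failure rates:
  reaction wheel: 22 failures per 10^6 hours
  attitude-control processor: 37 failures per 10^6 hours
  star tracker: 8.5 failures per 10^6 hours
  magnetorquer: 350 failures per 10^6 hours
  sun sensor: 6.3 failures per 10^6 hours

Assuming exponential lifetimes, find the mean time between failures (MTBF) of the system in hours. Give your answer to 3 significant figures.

Series of exponential components: λ_sys = Σ λ_i
λ_sys = 0.000022 + 0.000037 + 0.0000085 + 0.00035 + 0.0000063 = 4.2380e-04 /h
MTBF = 1 / λ_sys = 2360 h

2360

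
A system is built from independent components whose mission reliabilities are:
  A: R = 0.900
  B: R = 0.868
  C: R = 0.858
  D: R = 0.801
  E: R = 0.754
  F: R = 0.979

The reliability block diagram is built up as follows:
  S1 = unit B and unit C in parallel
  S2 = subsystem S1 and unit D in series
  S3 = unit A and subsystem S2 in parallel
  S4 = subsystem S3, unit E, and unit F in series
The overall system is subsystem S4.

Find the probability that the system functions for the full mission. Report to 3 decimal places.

Parallel (B and C): 1 − (1 − 0.86800)(1 − 0.85800) = 0.98126
Series ([0.98126] and D): 0.98126 × 0.80100 = 0.78599
Parallel (A and [0.78599]): 1 − (1 − 0.90000)(1 − 0.78599) = 0.97860
Series ([0.97860], E, and F): 0.97860 × 0.75400 × 0.97900 = 0.722

0.722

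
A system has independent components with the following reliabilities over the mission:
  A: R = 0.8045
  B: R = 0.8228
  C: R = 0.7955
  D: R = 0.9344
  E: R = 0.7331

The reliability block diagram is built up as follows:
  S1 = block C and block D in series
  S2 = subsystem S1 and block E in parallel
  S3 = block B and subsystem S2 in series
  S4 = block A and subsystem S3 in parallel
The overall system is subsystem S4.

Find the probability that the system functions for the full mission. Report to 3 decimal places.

Series (C and D): 0.79550 × 0.93440 = 0.74332
Parallel ([0.74332] and E): 1 − (1 − 0.74332)(1 − 0.73310) = 0.93149
Series (B and [0.93149]): 0.82280 × 0.93149 = 0.76643
Parallel (A and [0.76643]): 1 − (1 − 0.80450)(1 − 0.76643) = 0.954

0.954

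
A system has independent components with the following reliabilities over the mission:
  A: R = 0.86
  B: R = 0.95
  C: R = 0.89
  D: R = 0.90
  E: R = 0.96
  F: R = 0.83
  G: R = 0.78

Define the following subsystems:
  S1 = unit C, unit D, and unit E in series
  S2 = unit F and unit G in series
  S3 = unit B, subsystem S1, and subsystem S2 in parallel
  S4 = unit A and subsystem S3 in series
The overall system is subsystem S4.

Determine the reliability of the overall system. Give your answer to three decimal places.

0.856

Series (C, D, and E): 0.89000 × 0.90000 × 0.96000 = 0.76896
Series (F and G): 0.83000 × 0.78000 = 0.64740
Parallel (B, [0.76896], and [0.64740]): 1 − (1 − 0.95000)(1 − 0.76896)(1 − 0.64740) = 0.99593
Series (A and [0.99593]): 0.86000 × 0.99593 = 0.856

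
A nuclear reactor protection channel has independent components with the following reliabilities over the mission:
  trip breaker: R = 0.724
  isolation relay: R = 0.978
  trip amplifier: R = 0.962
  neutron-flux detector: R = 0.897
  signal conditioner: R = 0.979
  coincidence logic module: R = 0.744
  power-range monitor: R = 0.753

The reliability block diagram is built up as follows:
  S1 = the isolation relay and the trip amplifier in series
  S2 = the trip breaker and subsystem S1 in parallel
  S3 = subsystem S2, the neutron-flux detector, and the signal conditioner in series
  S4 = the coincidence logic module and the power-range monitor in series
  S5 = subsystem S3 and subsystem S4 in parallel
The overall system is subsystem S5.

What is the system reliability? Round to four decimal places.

Series (isolation relay and trip amplifier): 0.978000 × 0.962000 = 0.940836
Parallel (trip breaker and [0.940836]): 1 − (1 − 0.724000)(1 − 0.940836) = 0.983671
Series ([0.983671], neutron-flux detector, and signal conditioner): 0.983671 × 0.897000 × 0.979000 = 0.863823
Series (coincidence logic module and power-range monitor): 0.744000 × 0.753000 = 0.560232
Parallel ([0.863823] and [0.560232]): 1 − (1 − 0.863823)(1 − 0.560232) = 0.9401

0.9401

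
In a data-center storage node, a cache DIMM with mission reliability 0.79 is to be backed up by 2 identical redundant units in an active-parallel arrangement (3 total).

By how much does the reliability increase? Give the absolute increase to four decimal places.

R_before = 0.79
R_after = 1 − (1 − 0.79)^3 = 0.9907
ΔR = 0.9907 − 0.79 = 0.2007

0.2007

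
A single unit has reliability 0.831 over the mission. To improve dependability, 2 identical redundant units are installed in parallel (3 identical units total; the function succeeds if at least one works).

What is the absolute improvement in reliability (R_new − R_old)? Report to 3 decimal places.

0.164

R_before = 0.831
R_after = 1 − (1 − 0.831)^3 = 0.995
ΔR = 0.995 − 0.831 = 0.164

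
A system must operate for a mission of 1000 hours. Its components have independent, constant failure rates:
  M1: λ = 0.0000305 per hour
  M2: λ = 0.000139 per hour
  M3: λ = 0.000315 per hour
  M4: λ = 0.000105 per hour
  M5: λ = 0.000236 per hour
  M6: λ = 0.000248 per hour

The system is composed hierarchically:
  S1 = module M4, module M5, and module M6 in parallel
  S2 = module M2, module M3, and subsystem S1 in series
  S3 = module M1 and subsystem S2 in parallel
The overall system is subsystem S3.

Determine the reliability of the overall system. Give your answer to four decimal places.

R(M1) = exp(−0.0000305 × 1000) = 0.969960
R(M2) = exp(−0.000139 × 1000) = 0.870228
R(M3) = exp(−0.000315 × 1000) = 0.729789
R(M4) = exp(−0.000105 × 1000) = 0.900325
R(M5) = exp(−0.000236 × 1000) = 0.789781
R(M6) = exp(−0.000248 × 1000) = 0.780360
Parallel (M4, M5, and M6): 1 − (1 − 0.900325)(1 − 0.789781)(1 − 0.780360) = 0.995398
Series (M2, M3, and [0.995398]): 0.870228 × 0.729789 × 0.995398 = 0.632160
Parallel (M1 and [0.632160]): 1 − (1 − 0.969960)(1 − 0.632160) = 0.9890

0.9890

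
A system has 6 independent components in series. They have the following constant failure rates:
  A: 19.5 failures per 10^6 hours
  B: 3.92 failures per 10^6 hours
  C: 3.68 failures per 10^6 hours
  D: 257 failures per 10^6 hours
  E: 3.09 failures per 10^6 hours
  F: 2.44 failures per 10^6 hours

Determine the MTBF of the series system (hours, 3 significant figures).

3450

Series of exponential components: λ_sys = Σ λ_i
λ_sys = 0.0000195 + 0.00000392 + 0.00000368 + 0.000257 + 0.00000309 + 0.00000244 = 2.8963e-04 /h
MTBF = 1 / λ_sys = 3450 h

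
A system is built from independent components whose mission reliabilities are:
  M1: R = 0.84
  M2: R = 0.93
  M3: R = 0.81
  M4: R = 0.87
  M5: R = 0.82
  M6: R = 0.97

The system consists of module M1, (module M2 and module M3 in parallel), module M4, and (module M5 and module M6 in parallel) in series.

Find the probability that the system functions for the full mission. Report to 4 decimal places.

Parallel (M2 and M3): 1 − (1 − 0.930000)(1 − 0.810000) = 0.986700
Parallel (M5 and M6): 1 − (1 − 0.820000)(1 − 0.970000) = 0.994600
Series (M1, [0.986700], M4, and [0.994600]): 0.840000 × 0.986700 × 0.870000 × 0.994600 = 0.7172

0.7172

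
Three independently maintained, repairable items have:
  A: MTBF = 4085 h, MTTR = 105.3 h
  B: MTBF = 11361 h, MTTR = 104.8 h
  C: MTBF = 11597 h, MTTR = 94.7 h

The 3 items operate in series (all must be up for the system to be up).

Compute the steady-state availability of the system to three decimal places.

A(A) = MTBF/(MTBF+MTTR) = 4085/(4085+105.3) = 0.974871
A(B) = MTBF/(MTBF+MTTR) = 11361/(11361+104.8) = 0.990860
A(C) = MTBF/(MTBF+MTTR) = 11597/(11597+94.7) = 0.991900
Series availability: 0.974871 × 0.990860 × 0.991900 = 0.958

0.958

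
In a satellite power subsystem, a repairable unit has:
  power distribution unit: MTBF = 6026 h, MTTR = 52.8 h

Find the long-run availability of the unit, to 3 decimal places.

0.991

A(power distribution unit) = MTBF/(MTBF+MTTR) = 6026/(6026+52.8) = 0.991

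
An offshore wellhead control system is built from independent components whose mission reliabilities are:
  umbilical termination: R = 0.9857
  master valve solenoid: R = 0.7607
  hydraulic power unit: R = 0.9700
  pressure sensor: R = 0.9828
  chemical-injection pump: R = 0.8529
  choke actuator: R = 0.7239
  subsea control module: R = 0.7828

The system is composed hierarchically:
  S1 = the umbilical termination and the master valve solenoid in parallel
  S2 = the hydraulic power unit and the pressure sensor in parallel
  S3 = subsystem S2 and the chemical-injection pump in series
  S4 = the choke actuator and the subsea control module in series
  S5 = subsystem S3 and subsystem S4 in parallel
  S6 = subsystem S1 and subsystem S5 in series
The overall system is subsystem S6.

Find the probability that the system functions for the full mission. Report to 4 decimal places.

0.9329

Parallel (umbilical termination and master valve solenoid): 1 − (1 − 0.985700)(1 − 0.760700) = 0.996578
Parallel (hydraulic power unit and pressure sensor): 1 − (1 − 0.970000)(1 − 0.982800) = 0.999484
Series ([0.999484] and chemical-injection pump): 0.999484 × 0.852900 = 0.852460
Series (choke actuator and subsea control module): 0.723900 × 0.782800 = 0.566669
Parallel ([0.852460] and [0.566669]): 1 − (1 − 0.852460)(1 − 0.566669) = 0.936066
Series ([0.996578] and [0.936066]): 0.996578 × 0.936066 = 0.9329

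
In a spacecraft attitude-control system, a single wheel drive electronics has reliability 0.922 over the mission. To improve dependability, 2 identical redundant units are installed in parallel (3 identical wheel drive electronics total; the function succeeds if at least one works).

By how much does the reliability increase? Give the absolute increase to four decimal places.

R_before = 0.922
R_after = 1 − (1 − 0.922)^3 = 0.9995
ΔR = 0.9995 − 0.922 = 0.0775

0.0775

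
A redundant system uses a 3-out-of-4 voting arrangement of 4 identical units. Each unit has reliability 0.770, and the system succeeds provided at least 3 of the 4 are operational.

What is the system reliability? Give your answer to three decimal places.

0.772

R = Σ_{i=3}^{4} C(4,i) p^i (1−p)^{4−i} with p = 0.770
C(4,3)·0.770^3·0.230^1 = 0.42001
C(4,4)·0.770^4·0.230^0 = 0.35153
Sum = 0.772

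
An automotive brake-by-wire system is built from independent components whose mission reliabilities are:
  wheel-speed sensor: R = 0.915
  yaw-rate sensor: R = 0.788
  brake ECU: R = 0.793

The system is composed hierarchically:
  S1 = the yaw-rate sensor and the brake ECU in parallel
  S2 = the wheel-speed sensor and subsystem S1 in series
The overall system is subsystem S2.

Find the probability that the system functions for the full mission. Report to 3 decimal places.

Parallel (yaw-rate sensor and brake ECU): 1 − (1 − 0.78800)(1 − 0.79300) = 0.95612
Series (wheel-speed sensor and [0.95612]): 0.91500 × 0.95612 = 0.875

0.875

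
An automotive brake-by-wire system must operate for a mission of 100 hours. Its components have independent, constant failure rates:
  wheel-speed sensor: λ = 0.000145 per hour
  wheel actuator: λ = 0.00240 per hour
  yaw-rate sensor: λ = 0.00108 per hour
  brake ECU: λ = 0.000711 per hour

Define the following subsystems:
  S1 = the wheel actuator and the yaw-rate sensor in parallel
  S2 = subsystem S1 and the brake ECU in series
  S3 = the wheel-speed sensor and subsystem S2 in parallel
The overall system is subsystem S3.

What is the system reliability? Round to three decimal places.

R(wheel-speed sensor) = exp(−0.000145 × 100) = 0.98560
R(wheel actuator) = exp(−0.00240 × 100) = 0.78663
R(yaw-rate sensor) = exp(−0.00108 × 100) = 0.89763
R(brake ECU) = exp(−0.000711 × 100) = 0.93137
Parallel (wheel actuator and yaw-rate sensor): 1 − (1 − 0.78663)(1 − 0.89763) = 0.97816
Series ([0.97816] and brake ECU): 0.97816 × 0.93137 = 0.91103
Parallel (wheel-speed sensor and [0.91103]): 1 − (1 − 0.98560)(1 − 0.91103) = 0.999

0.999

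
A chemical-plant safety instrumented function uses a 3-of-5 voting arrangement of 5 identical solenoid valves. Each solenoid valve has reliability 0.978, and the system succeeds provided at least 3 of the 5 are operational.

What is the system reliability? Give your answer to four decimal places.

0.9999

R = Σ_{i=3}^{5} C(5,i) p^i (1−p)^{5−i} with p = 0.978
C(5,3)·0.978^3·0.022^2 = 0.004528
C(5,4)·0.978^4·0.022^1 = 0.100635
C(5,5)·0.978^5·0.022^0 = 0.894735
Sum = 0.9999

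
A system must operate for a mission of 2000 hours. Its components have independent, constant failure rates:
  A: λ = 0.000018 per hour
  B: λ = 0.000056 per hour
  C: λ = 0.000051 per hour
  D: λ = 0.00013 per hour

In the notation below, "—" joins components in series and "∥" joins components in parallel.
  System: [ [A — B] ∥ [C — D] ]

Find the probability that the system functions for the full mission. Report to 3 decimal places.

R(A) = exp(−0.000018 × 2000) = 0.96464
R(B) = exp(−0.000056 × 2000) = 0.89404
R(C) = exp(−0.000051 × 2000) = 0.90303
R(D) = exp(−0.00013 × 2000) = 0.77105
Series (A and B): 0.96464 × 0.89404 = 0.86243
Series (C and D): 0.90303 × 0.77105 = 0.69628
Parallel ([0.86243] and [0.69628]): 1 − (1 − 0.86243)(1 − 0.69628) = 0.958

0.958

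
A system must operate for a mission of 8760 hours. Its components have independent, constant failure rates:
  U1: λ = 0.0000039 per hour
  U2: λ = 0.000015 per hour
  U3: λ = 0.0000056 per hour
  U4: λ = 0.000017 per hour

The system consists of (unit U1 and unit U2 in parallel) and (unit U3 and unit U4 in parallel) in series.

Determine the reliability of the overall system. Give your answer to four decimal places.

0.9893

R(U1) = exp(−0.0000039 × 8760) = 0.966413
R(U2) = exp(−0.000015 × 8760) = 0.876867
R(U3) = exp(−0.0000056 × 8760) = 0.952128
R(U4) = exp(−0.000017 × 8760) = 0.861638
Parallel (U1 and U2): 1 − (1 − 0.966413)(1 − 0.876867) = 0.995864
Parallel (U3 and U4): 1 − (1 − 0.952128)(1 − 0.861638) = 0.993376
Series ([0.995864] and [0.993376]): 0.995864 × 0.993376 = 0.9893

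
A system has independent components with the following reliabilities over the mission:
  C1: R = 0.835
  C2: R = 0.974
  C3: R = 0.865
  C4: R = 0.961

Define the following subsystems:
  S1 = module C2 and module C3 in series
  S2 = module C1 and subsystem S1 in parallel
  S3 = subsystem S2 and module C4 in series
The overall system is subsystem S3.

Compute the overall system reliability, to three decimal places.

0.936

Series (C2 and C3): 0.97400 × 0.86500 = 0.84251
Parallel (C1 and [0.84251]): 1 − (1 − 0.83500)(1 − 0.84251) = 0.97401
Series ([0.97401] and C4): 0.97401 × 0.96100 = 0.936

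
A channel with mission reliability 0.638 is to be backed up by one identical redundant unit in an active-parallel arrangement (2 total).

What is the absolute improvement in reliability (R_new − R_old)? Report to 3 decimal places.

0.231

R_before = 0.638
R_after = 1 − (1 − 0.638)^2 = 0.869
ΔR = 0.869 − 0.638 = 0.231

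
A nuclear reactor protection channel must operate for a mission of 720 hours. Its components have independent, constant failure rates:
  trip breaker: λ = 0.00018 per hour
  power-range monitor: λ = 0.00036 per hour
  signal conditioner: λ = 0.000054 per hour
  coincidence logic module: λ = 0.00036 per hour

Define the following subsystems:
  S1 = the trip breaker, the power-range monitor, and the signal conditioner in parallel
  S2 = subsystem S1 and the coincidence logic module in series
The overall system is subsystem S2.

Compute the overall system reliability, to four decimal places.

R(trip breaker) = exp(−0.00018 × 720) = 0.878447
R(power-range monitor) = exp(−0.00036 × 720) = 0.771669
R(signal conditioner) = exp(−0.000054 × 720) = 0.961866
R(coincidence logic module) = exp(−0.00036 × 720) = 0.771669
Parallel (trip breaker, power-range monitor, and signal conditioner): 1 − (1 − 0.878447)(1 − 0.771669)(1 − 0.961866) = 0.998942
Series ([0.998942] and coincidence logic module): 0.998942 × 0.771669 = 0.7709

0.7709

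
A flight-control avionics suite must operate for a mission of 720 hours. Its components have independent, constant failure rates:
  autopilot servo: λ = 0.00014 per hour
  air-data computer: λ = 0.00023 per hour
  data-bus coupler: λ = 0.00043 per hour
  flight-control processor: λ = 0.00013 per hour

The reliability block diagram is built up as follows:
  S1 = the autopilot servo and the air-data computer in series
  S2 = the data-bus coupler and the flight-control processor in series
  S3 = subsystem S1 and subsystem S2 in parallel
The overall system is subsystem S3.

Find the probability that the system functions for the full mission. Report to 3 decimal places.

R(autopilot servo) = exp(−0.00014 × 720) = 0.90411
R(air-data computer) = exp(−0.00023 × 720) = 0.84739
R(data-bus coupler) = exp(−0.00043 × 720) = 0.73374
R(flight-control processor) = exp(−0.00013 × 720) = 0.91065
Series (autopilot servo and air-data computer): 0.90411 × 0.84739 = 0.76613
Series (data-bus coupler and flight-control processor): 0.73374 × 0.91065 = 0.66818
Parallel ([0.76613] and [0.66818]): 1 − (1 − 0.76613)(1 − 0.66818) = 0.922

0.922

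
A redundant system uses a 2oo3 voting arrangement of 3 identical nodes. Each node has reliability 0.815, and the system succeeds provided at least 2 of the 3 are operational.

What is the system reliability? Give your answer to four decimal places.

R = Σ_{i=2}^{3} C(3,i) p^i (1−p)^{3−i} with p = 0.815
C(3,2)·0.815^2·0.185^1 = 0.368645
C(3,3)·0.815^3·0.185^0 = 0.541343
Sum = 0.9100

0.9100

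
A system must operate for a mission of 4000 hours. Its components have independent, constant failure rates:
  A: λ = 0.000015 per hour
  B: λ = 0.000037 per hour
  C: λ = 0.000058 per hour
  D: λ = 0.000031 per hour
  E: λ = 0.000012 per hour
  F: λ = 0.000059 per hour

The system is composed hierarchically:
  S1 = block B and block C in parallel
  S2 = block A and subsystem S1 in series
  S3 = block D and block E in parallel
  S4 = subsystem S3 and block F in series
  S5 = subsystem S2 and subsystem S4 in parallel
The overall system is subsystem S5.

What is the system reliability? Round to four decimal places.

R(A) = exp(−0.000015 × 4000) = 0.941765
R(B) = exp(−0.000037 × 4000) = 0.862431
R(C) = exp(−0.000058 × 4000) = 0.792946
R(D) = exp(−0.000031 × 4000) = 0.883380
R(E) = exp(−0.000012 × 4000) = 0.953134
R(F) = exp(−0.000059 × 4000) = 0.789781
Parallel (B and C): 1 − (1 − 0.862431)(1 − 0.792946) = 0.971516
Series (A and [0.971516]): 0.941765 × 0.971516 = 0.914940
Parallel (D and E): 1 − (1 − 0.883380)(1 − 0.953134) = 0.994534
Series ([0.994534] and F): 0.994534 × 0.789781 = 0.785464
Parallel ([0.914940] and [0.785464]): 1 − (1 − 0.914940)(1 − 0.785464) = 0.9818

0.9818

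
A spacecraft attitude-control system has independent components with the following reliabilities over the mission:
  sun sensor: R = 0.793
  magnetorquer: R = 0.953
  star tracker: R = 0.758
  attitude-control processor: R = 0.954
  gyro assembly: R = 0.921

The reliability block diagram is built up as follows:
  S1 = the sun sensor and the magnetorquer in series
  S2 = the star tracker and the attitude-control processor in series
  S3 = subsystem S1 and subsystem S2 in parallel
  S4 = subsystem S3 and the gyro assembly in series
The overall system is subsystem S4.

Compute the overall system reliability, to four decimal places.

0.8587

Series (sun sensor and magnetorquer): 0.793000 × 0.953000 = 0.755729
Series (star tracker and attitude-control processor): 0.758000 × 0.954000 = 0.723132
Parallel ([0.755729] and [0.723132]): 1 − (1 − 0.755729)(1 − 0.723132) = 0.932369
Series ([0.932369] and gyro assembly): 0.932369 × 0.921000 = 0.8587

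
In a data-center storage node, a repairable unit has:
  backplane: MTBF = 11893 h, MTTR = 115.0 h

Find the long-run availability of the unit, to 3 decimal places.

A(backplane) = MTBF/(MTBF+MTTR) = 11893/(11893+115.0) = 0.990

0.990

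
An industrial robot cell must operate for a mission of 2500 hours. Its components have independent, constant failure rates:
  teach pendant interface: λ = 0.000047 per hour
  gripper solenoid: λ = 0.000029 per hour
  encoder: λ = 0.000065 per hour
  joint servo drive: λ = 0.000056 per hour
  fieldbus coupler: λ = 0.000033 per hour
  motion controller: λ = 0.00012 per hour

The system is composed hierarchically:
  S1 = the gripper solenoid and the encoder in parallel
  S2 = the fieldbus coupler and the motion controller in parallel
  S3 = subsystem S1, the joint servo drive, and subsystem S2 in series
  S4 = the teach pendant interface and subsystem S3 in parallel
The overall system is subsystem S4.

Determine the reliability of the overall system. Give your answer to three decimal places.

0.983

R(teach pendant interface) = exp(−0.000047 × 2500) = 0.88914
R(gripper solenoid) = exp(−0.000029 × 2500) = 0.93007
R(encoder) = exp(−0.000065 × 2500) = 0.85002
R(joint servo drive) = exp(−0.000056 × 2500) = 0.86936
R(fieldbus coupler) = exp(−0.000033 × 2500) = 0.92081
R(motion controller) = exp(−0.00012 × 2500) = 0.74082
Parallel (gripper solenoid and encoder): 1 − (1 − 0.93007)(1 − 0.85002) = 0.98951
Parallel (fieldbus coupler and motion controller): 1 − (1 − 0.92081)(1 − 0.74082) = 0.97948
Series ([0.98951], joint servo drive, and [0.97948]): 0.98951 × 0.86936 × 0.97948 = 0.84259
Parallel (teach pendant interface and [0.84259]): 1 − (1 − 0.88914)(1 − 0.84259) = 0.983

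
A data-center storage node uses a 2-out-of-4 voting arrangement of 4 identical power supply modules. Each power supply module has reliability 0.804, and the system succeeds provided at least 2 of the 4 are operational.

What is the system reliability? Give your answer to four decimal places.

R = Σ_{i=2}^{4} C(4,i) p^i (1−p)^{4−i} with p = 0.804
C(4,2)·0.804^2·0.196^2 = 0.148996
C(4,3)·0.804^3·0.196^1 = 0.407459
C(4,4)·0.804^4·0.196^0 = 0.417854
Sum = 0.9743

0.9743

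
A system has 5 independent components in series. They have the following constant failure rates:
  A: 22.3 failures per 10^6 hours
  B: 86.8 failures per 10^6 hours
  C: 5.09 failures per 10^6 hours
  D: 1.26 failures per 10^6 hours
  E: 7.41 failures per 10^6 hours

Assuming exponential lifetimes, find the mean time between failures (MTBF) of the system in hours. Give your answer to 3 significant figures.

8140

Series of exponential components: λ_sys = Σ λ_i
λ_sys = 0.0000223 + 0.0000868 + 0.00000509 + 0.00000126 + 0.00000741 = 1.2286e-04 /h
MTBF = 1 / λ_sys = 8140 h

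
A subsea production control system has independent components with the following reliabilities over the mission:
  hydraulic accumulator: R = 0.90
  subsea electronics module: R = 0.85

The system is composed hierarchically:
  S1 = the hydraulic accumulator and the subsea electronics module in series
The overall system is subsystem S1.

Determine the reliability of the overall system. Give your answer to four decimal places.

Series (hydraulic accumulator and subsea electronics module): 0.900000 × 0.850000 = 0.7650

0.7650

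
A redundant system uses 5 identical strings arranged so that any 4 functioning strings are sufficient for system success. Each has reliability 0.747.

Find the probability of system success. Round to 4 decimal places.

R = Σ_{i=4}^{5} C(5,i) p^i (1−p)^{5−i} with p = 0.747
C(5,4)·0.747^4·0.253^1 = 0.393888
C(5,5)·0.747^5·0.253^0 = 0.232596
Sum = 0.6265

0.6265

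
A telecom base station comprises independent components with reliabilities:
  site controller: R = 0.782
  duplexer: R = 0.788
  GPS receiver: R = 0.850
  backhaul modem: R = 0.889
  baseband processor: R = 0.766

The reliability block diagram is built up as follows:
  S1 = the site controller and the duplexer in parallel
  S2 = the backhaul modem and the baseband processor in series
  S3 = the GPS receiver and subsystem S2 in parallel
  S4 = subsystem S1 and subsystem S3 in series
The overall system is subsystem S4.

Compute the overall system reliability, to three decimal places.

Parallel (site controller and duplexer): 1 − (1 − 0.78200)(1 − 0.78800) = 0.95378
Series (backhaul modem and baseband processor): 0.88900 × 0.76600 = 0.68097
Parallel (GPS receiver and [0.68097]): 1 − (1 − 0.85000)(1 − 0.68097) = 0.95215
Series ([0.95378] and [0.95215]): 0.95378 × 0.95215 = 0.908

0.908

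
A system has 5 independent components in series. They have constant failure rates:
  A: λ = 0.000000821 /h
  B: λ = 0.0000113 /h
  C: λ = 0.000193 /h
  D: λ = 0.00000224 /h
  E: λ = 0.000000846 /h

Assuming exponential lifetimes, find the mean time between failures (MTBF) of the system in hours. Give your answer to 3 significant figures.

4800

Series of exponential components: λ_sys = Σ λ_i
λ_sys = 0.000000821 + 0.0000113 + 0.000193 + 0.00000224 + 0.000000846 = 2.0821e-04 /h
MTBF = 1 / λ_sys = 4800 h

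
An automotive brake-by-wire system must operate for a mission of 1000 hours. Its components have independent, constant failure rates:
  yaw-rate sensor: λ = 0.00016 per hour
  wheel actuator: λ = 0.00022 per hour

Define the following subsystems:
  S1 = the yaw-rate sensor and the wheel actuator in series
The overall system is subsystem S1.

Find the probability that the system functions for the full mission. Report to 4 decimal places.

R(yaw-rate sensor) = exp(−0.00016 × 1000) = 0.852144
R(wheel actuator) = exp(−0.00022 × 1000) = 0.802519
Series (yaw-rate sensor and wheel actuator): 0.852144 × 0.802519 = 0.6839

0.6839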